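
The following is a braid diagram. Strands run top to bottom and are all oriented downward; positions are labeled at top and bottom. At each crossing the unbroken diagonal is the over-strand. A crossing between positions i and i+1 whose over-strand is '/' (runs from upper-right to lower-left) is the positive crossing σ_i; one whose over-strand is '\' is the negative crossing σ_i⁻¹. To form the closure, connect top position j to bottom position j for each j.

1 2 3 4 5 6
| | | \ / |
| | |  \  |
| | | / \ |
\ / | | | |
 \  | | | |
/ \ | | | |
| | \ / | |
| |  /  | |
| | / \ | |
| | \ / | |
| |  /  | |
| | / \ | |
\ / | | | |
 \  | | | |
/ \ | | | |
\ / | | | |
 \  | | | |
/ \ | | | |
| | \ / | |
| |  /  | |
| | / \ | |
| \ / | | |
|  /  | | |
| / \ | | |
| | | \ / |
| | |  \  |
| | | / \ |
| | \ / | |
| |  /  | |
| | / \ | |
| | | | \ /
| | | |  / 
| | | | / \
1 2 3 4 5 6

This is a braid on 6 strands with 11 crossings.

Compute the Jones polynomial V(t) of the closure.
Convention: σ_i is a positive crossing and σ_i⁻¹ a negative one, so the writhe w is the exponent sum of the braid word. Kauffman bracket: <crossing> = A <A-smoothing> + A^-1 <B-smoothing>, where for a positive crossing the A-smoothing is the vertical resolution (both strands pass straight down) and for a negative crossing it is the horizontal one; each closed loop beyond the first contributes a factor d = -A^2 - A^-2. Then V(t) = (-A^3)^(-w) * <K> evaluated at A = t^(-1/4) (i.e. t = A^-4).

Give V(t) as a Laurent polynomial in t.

t^4 - 2*t^3 + 3*t^2 - 5*t + 6 - 5*t^-1 + 5*t^-2 - 3*t^-3 + 2*t^-4 - t^-5

Derivation:
Reading the diagram top to bottom ('/'-over between positions i,i+1 = s_i, '\'-over = s_i^-1): braid word = s4^-1 s1^-1 s3 s3 s1^-1 s1^-1 s3 s2 s4^-1 s3 s5.
The presented braid s4^-1 s1^-1 s3 s3 s1^-1 s1^-1 s3 s2 s4^-1 s3 s5 on 6 strands reduces by inverse Markov moves (closure unchanged at each step):
  Destabilize: the word has the form β·s5 where s5 occurs only as the final letter (β ∈ B_5); drop it and the last strand → 5 strands.
Reduced to β = s4^-1 s1^-1 s3 s3 s1^-1 s1^-1 s3 s2 s4^-1 s3 on 5 strands, 10 crossings.
Compute on β:
Braid: s4^-1 s1^-1 s3 s3 s1^-1 s1^-1 s3 s2 s4^-1 s3 on 5 strands, 10 crossings.
Writhe w = (#positive) - (#negative) = 5 - 5 = 0.
Computing the Kauffman bracket via state sum. There are 2^10 = 1024 states.
Each crossing splits two ways (0=vertical, 1=horizontal). The state's weight is A^(#A-smoothings - #B-smoothings) * d^(loops - 1).
Tabulate the states by total A-exponent and number of loops L (A-exp: L × count):
  A^10: L=6 ×1
  A^8: L=5 ×10
  A^6: L=4 ×41, L=6 ×4
  A^4: L=3 ×83, L=5 ×36, L=7 ×1
  A^2: L=2 ×84, L=4 ×107, L=6 ×19
  A^0: L=1 ×33, L=3 ×143, L=5 ×70, L=7 ×6
  A^-2: L=2 ×68, L=4 ×116, L=6 ×25, L=8 ×1
  A^-4: L=3 ×64, L=5 ×52, L=7 ×4
  A^-6: L=4 ×33, L=6 ×12
  A^-8: L=5 ×9, L=7 ×1
  A^-10: L=6 ×1
Each group contributes A^e * Σ count * d^(L-1):
Powers of d = -A^2 - A^-2: d^2 = A^4 + 2 + A^-4; d^3 = -A^6 - 3*A^2 - 3*A^-2 - A^-6; d^4 = A^8 + 4*A^4 + 6 + 4*A^-4 + A^-8; d^5 = -A^10 - 5*A^6 - 10*A^2 - 10*A^-2 - 5*A^-6 - A^-10; d^6 = A^12 + 6*A^8 + 15*A^4 + 20 + 15*A^-4 + 6*A^-8 + A^-12; d^7 = -A^14 - 7*A^10 - 21*A^6 - 35*A^2 - 35*A^-2 - 21*A^-6 - 7*A^-10 - A^-14.
  A^10 * (d^5) = -A^20 - 5*A^16 - 10*A^12 - 10*A^8 - 5*A^4 - 1
  A^8 * (10*d^4) = 10*A^16 + 40*A^12 + 60*A^8 + 40*A^4 + 10
  A^6 * (41*d^3 + 4*d^5) = -4*A^16 - 61*A^12 - 163*A^8 - 163*A^4 - 61 - 4*A^-4
  A^4 * (83*d^2 + 36*d^4 + d^6) = A^16 + 42*A^12 + 242*A^8 + 402*A^4 + 242 + 42*A^-4 + A^-8
  A^2 * (84*d + 107*d^3 + 19*d^5) = -19*A^12 - 202*A^8 - 595*A^4 - 595 - 202*A^-4 - 19*A^-8
  A^0 * (33 + 143*d^2 + 70*d^4 + 6*d^6) = 6*A^12 + 106*A^8 + 513*A^4 + 859 + 513*A^-4 + 106*A^-8 + 6*A^-12
  A^-2 * (68*d + 116*d^3 + 25*d^5 + d^7) = -A^12 - 32*A^8 - 262*A^4 - 701 - 701*A^-4 - 262*A^-8 - 32*A^-12 - A^-16
  A^-4 * (64*d^2 + 52*d^4 + 4*d^6) = 4*A^8 + 76*A^4 + 332 + 520*A^-4 + 332*A^-8 + 76*A^-12 + 4*A^-16
  A^-6 * (33*d^3 + 12*d^5) = -12*A^4 - 93 - 219*A^-4 - 219*A^-8 - 93*A^-12 - 12*A^-16
  A^-8 * (9*d^4 + d^6) = A^4 + 15 + 51*A^-4 + 74*A^-8 + 51*A^-12 + 15*A^-16 + A^-20
  A^-10 * (d^5) = -1 - 5*A^-4 - 10*A^-8 - 10*A^-12 - 5*A^-16 - A^-20
Summing the groups: <K> = -A^20 + 2*A^16 - 3*A^12 + 5*A^8 - 5*A^4 + 6 - 5*A^-4 + 3*A^-8 - 2*A^-12 + A^-16
Normalise by the writhe: (-A^3)^(-w) = (-A^3)^(0) = 1, so f(A) = 1 * <K> = -A^20 + 2*A^16 - 3*A^12 + 5*A^8 - 5*A^4 + 6 - 5*A^-4 + 3*A^-8 - 2*A^-12 + A^-16.
Substitute A = t^(-1/4), i.e. A^e → t^(-e/4): V(t) = t^4 - 2*t^3 + 3*t^2 - 5*t + 6 - 5*t^-1 + 5*t^-2 - 3*t^-3 + 2*t^-4 - t^-5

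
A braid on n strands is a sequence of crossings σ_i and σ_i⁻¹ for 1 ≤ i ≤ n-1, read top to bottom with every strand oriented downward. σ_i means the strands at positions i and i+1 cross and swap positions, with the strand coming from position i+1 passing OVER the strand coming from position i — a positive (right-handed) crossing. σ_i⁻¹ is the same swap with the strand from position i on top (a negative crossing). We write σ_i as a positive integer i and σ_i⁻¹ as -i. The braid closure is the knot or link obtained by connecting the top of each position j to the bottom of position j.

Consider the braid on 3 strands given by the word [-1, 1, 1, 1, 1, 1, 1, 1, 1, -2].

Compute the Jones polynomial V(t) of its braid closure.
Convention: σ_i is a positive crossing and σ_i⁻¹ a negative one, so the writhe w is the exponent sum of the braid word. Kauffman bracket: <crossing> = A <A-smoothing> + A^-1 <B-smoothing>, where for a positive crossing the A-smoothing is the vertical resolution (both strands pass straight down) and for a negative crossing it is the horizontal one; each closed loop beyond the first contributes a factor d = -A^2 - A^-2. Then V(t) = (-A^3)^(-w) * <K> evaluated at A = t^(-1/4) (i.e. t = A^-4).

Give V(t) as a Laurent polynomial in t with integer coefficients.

The presented braid s1^-1 s1 s1 s1 s1 s1 s1 s1 s1 s2^-1 on 3 strands reduces by inverse Markov moves (closure unchanged at each step):
  Destabilize: the word has the form β·s2^-1 where s2^-1 occurs only as the final letter (β ∈ B_2); drop it and the last strand → 2 strands.
  Deconjugate: the word is γ·β·γ⁻¹ with γ = s1^-1 (prefix) and γ⁻¹ = s1 (suffix); strip both.
Reduced to β = s1 s1 s1 s1 s1 s1 s1 on 2 strands, 7 crossings.
Compute on β:
Braid: s1 s1 s1 s1 s1 s1 s1 on 2 strands, 7 crossings.
Writhe w = (#positive) - (#negative) = 7 - 0 = 7.
Computing the Kauffman bracket via state sum. There are 2^7 = 128 states.
Smooth each crossing (0=||, 1=⌣⌢); contribution A^(Σ sign_k(1-2s_k)) * d^(L-1).
Tabulate the states by total A-exponent and number of loops L (A-exp: L × count):
  A^7: L=2 ×1
  A^5: L=1 ×7
  A^3: L=2 ×21
  A^1: L=3 ×35
  A^-1: L=4 ×35
  A^-3: L=5 ×21
  A^-5: L=6 ×7
  A^-7: L=7 ×1
Each group contributes A^e * Σ count * d^(L-1):
Powers of d = -A^2 - A^-2: d^2 = A^4 + 2 + A^-4; d^3 = -A^6 - 3*A^2 - 3*A^-2 - A^-6; d^4 = A^8 + 4*A^4 + 6 + 4*A^-4 + A^-8; d^5 = -A^10 - 5*A^6 - 10*A^2 - 10*A^-2 - 5*A^-6 - A^-10; d^6 = A^12 + 6*A^8 + 15*A^4 + 20 + 15*A^-4 + 6*A^-8 + A^-12.
  A^7 * (d) = -A^9 - A^5
  A^5 * (7) = 7*A^5
  A^3 * (21*d) = -21*A^5 - 21*A
  A^1 * (35*d^2) = 35*A^5 + 70*A + 35*A^-3
  A^-1 * (35*d^3) = -35*A^5 - 105*A - 105*A^-3 - 35*A^-7
  A^-3 * (21*d^4) = 21*A^5 + 84*A + 126*A^-3 + 84*A^-7 + 21*A^-11
  A^-5 * (7*d^5) = -7*A^5 - 35*A - 70*A^-3 - 70*A^-7 - 35*A^-11 - 7*A^-15
  A^-7 * (d^6) = A^5 + 6*A + 15*A^-3 + 20*A^-7 + 15*A^-11 + 6*A^-15 + A^-19
Summing the groups: <K> = -A^9 - A + A^-3 - A^-7 + A^-11 - A^-15 + A^-19
Normalise by the writhe: (-A^3)^(-w) = (-A^3)^(-7) = -A^-21, so f(A) = -A^-21 * <K> = A^-12 + A^-20 - A^-24 + A^-28 - A^-32 + A^-36 - A^-40.
Substitute A = t^(-1/4), i.e. A^e → t^(-e/4): V(t) = -t^10 + t^9 - t^8 + t^7 - t^6 + t^5 + t^3

Answer: -t^10 + t^9 - t^8 + t^7 - t^6 + t^5 + t^3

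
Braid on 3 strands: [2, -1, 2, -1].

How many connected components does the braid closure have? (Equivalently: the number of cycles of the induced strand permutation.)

1

Derivation:
Track the strand permutation on 3 strands, starting from identity.
  step 1: s2 swaps positions 2,3 -> [1 3 2]
  step 2: s1^-1 swaps positions 1,2 -> [3 1 2]
  step 3: s2 swaps positions 2,3 -> [3 2 1]
  step 4: s1^-1 swaps positions 1,2 -> [2 3 1]
Final permutation (position -> original strand): [2 3 1]
Closure components = cycle count of this permutation = 1.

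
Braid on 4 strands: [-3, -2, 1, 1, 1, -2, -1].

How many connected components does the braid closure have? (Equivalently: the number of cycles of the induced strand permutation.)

1

Derivation:
Track the strand permutation on 4 strands, starting from identity.
  step 1: s3^-1 swaps positions 3,4 -> [1 2 4 3]
  step 2: s2^-1 swaps positions 2,3 -> [1 4 2 3]
  step 3: s1 swaps positions 1,2 -> [4 1 2 3]
  step 4: s1 swaps positions 1,2 -> [1 4 2 3]
  step 5: s1 swaps positions 1,2 -> [4 1 2 3]
  step 6: s2^-1 swaps positions 2,3 -> [4 2 1 3]
  step 7: s1^-1 swaps positions 1,2 -> [2 4 1 3]
Final permutation (position -> original strand): [2 4 1 3]
Closure components = cycle count of this permutation = 1.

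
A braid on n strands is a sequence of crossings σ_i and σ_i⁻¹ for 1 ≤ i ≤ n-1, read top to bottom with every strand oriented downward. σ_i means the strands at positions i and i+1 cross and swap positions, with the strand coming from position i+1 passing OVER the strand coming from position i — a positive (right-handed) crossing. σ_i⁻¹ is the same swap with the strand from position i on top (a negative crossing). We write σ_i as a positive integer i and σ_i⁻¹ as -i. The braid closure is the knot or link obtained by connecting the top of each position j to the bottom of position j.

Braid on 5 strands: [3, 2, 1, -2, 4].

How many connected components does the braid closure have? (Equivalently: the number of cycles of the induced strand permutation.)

2

Derivation:
Track the strand permutation on 5 strands, starting from identity.
  step 1: s3 swaps positions 3,4 -> [1 2 4 3 5]
  step 2: s2 swaps positions 2,3 -> [1 4 2 3 5]
  step 3: s1 swaps positions 1,2 -> [4 1 2 3 5]
  step 4: s2^-1 swaps positions 2,3 -> [4 2 1 3 5]
  step 5: s4 swaps positions 4,5 -> [4 2 1 5 3]
Final permutation (position -> original strand): [4 2 1 5 3]
Closure components = cycle count of this permutation = 2.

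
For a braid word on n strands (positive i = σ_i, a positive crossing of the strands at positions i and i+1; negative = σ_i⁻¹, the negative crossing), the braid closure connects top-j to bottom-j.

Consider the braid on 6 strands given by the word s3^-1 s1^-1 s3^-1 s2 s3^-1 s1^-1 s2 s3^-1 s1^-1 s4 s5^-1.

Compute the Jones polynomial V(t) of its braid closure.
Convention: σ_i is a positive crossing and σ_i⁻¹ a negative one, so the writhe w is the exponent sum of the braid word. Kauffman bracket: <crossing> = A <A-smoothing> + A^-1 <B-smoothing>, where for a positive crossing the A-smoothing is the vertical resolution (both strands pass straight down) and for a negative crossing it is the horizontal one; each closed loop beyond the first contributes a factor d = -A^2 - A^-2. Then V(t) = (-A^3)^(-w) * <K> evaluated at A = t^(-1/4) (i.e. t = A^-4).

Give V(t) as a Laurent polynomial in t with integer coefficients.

The presented braid s3^-1 s1^-1 s3^-1 s2 s3^-1 s1^-1 s2 s3^-1 s1^-1 s4 s5^-1 on 6 strands reduces by inverse Markov moves (closure unchanged at each step):
  Destabilize: the word has the form β·s5^-1 where s5^-1 occurs only as the final letter (β ∈ B_5); drop it and the last strand → 5 strands.
  Destabilize: the word has the form β·s4 where s4 occurs only as the final letter (β ∈ B_4); drop it and the last strand → 4 strands.
Reduced to β = s3^-1 s1^-1 s3^-1 s2 s3^-1 s1^-1 s2 s3^-1 s1^-1 on 4 strands, 9 crossings.
Compute on β:
Braid: s3^-1 s1^-1 s3^-1 s2 s3^-1 s1^-1 s2 s3^-1 s1^-1 on 4 strands, 9 crossings.
Writhe w = (#positive) - (#negative) = 2 - 7 = -5.
Computing the Kauffman bracket via state sum. There are 2^9 = 512 states.
For each crossing: s=0 is the vertical smoothing, s=1 horizontal. Crossing k contributes A^(sign_k * (1 - 2*s_k)); loop factor d = -A^2 - A^-2.
Tabulate the states by total A-exponent and number of loops L (A-exp: L × count):
  A^9: L=7 ×1
  A^7: L=6 ×9
  A^5: L=5 ×36
  A^3: L=4 ×83, L=6 ×1
  A^1: L=3 ×118, L=5 ×8
  A^-1: L=2 ×100, L=4 ×26
  A^-3: L=1 ×41, L=3 ×42, L=5 ×1
  A^-5: L=2 ×31, L=4 ×5
  A^-7: L=3 ×9
  A^-9: L=4 ×1
Each group contributes A^e * Σ count * d^(L-1):
Powers of d = -A^2 - A^-2: d^2 = A^4 + 2 + A^-4; d^3 = -A^6 - 3*A^2 - 3*A^-2 - A^-6; d^4 = A^8 + 4*A^4 + 6 + 4*A^-4 + A^-8; d^5 = -A^10 - 5*A^6 - 10*A^2 - 10*A^-2 - 5*A^-6 - A^-10; d^6 = A^12 + 6*A^8 + 15*A^4 + 20 + 15*A^-4 + 6*A^-8 + A^-12.
  A^9 * (d^6) = A^21 + 6*A^17 + 15*A^13 + 20*A^9 + 15*A^5 + 6*A + A^-3
  A^7 * (9*d^5) = -9*A^17 - 45*A^13 - 90*A^9 - 90*A^5 - 45*A - 9*A^-3
  A^5 * (36*d^4) = 36*A^13 + 144*A^9 + 216*A^5 + 144*A + 36*A^-3
  A^3 * (83*d^3 + d^5) = -A^13 - 88*A^9 - 259*A^5 - 259*A - 88*A^-3 - A^-7
  A^1 * (118*d^2 + 8*d^4) = 8*A^9 + 150*A^5 + 284*A + 150*A^-3 + 8*A^-7
  A^-1 * (100*d + 26*d^3) = -26*A^5 - 178*A - 178*A^-3 - 26*A^-7
  A^-3 * (41 + 42*d^2 + d^4) = A^5 + 46*A + 131*A^-3 + 46*A^-7 + A^-11
  A^-5 * (31*d + 5*d^3) = -5*A - 46*A^-3 - 46*A^-7 - 5*A^-11
  A^-7 * (9*d^2) = 9*A^-3 + 18*A^-7 + 9*A^-11
  A^-9 * (d^3) = -A^-3 - 3*A^-7 - 3*A^-11 - A^-15
Summing the groups: <K> = A^21 - 3*A^17 + 5*A^13 - 6*A^9 + 7*A^5 - 7*A + 5*A^-3 - 4*A^-7 + 2*A^-11 - A^-15
Normalise by the writhe: (-A^3)^(-w) = (-A^3)^(5) = -A^15, so f(A) = -A^15 * <K> = -A^36 + 3*A^32 - 5*A^28 + 6*A^24 - 7*A^20 + 7*A^16 - 5*A^12 + 4*A^8 - 2*A^4 + 1.
Substitute A = t^(-1/4), i.e. A^e → t^(-e/4): V(t) = 1 - 2*t^-1 + 4*t^-2 - 5*t^-3 + 7*t^-4 - 7*t^-5 + 6*t^-6 - 5*t^-7 + 3*t^-8 - t^-9

Answer: 1 - 2*t^-1 + 4*t^-2 - 5*t^-3 + 7*t^-4 - 7*t^-5 + 6*t^-6 - 5*t^-7 + 3*t^-8 - t^-9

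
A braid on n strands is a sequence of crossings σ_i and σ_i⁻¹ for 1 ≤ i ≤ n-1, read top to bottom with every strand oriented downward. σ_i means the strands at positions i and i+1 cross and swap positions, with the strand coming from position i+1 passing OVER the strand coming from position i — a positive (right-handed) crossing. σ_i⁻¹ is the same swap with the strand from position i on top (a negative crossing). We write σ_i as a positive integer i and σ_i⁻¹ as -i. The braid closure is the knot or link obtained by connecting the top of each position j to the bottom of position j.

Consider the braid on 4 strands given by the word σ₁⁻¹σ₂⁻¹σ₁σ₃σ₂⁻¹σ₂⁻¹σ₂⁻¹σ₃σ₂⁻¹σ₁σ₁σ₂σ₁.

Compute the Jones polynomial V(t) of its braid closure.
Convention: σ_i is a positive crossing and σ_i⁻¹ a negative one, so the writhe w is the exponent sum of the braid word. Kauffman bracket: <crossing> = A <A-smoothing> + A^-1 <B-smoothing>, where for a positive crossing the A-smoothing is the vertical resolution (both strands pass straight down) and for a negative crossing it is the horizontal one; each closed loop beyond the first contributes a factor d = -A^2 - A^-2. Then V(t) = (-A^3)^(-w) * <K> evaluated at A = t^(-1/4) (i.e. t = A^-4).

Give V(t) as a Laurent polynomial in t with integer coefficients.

-t^5 + 2*t^4 - 3*t^3 + 5*t^2 - 5*t + 6 - 5*t^-1 + 3*t^-2 - 2*t^-3 + t^-4

Derivation:
The presented braid s1^-1 s2^-1 s1 s3 s2^-1 s2^-1 s2^-1 s3 s2^-1 s1 s1 s2 s1 on 4 strands reduces by inverse Markov moves (closure unchanged at each step):
  Deconjugate: the word is γ·β·γ⁻¹ with γ = s1^-1 (prefix) and γ⁻¹ = s1 (suffix); strip both.
  Deconjugate: the word is γ·β·γ⁻¹ with γ = s2^-1 (prefix) and γ⁻¹ = s2 (suffix); strip both.
Reduced to β = s1 s3 s2^-1 s2^-1 s2^-1 s3 s2^-1 s1 s1 on 4 strands, 9 crossings.
Compute on β:
Braid: s1 s3 s2^-1 s2^-1 s2^-1 s3 s2^-1 s1 s1 on 4 strands, 9 crossings.
Writhe w = (#positive) - (#negative) = 5 - 4 = 1.
State-sum expansion of <K>. There are 2^9 = 512 states.
Smooth each crossing (0=||, 1=⌣⌢); contribution A^(Σ sign_k(1-2s_k)) * d^(L-1).
Tabulate the states by total A-exponent and number of loops L (A-exp: L × count):
  A^9: L=6 ×1
  A^7: L=5 ×9
  A^5: L=4 ×33, L=6 ×3
  A^3: L=3 ×64, L=5 ×19, L=7 ×1
  A^1: L=2 ×68, L=4 ×52, L=6 ×6
  A^-1: L=1 ×33, L=3 ×75, L=5 ×18
  A^-3: L=2 ×51, L=4 ×32, L=6 ×1
  A^-5: L=3 ×32, L=5 ×4
  A^-7: L=4 ×9
  A^-9: L=5 ×1
Each group contributes A^e * Σ count * d^(L-1):
Powers of d = -A^2 - A^-2: d^2 = A^4 + 2 + A^-4; d^3 = -A^6 - 3*A^2 - 3*A^-2 - A^-6; d^4 = A^8 + 4*A^4 + 6 + 4*A^-4 + A^-8; d^5 = -A^10 - 5*A^6 - 10*A^2 - 10*A^-2 - 5*A^-6 - A^-10; d^6 = A^12 + 6*A^8 + 15*A^4 + 20 + 15*A^-4 + 6*A^-8 + A^-12.
  A^9 * (d^5) = -A^19 - 5*A^15 - 10*A^11 - 10*A^7 - 5*A^3 - A^-1
  A^7 * (9*d^4) = 9*A^15 + 36*A^11 + 54*A^7 + 36*A^3 + 9*A^-1
  A^5 * (33*d^3 + 3*d^5) = -3*A^15 - 48*A^11 - 129*A^7 - 129*A^3 - 48*A^-1 - 3*A^-5
  A^3 * (64*d^2 + 19*d^4 + d^6) = A^15 + 25*A^11 + 155*A^7 + 262*A^3 + 155*A^-1 + 25*A^-5 + A^-9
  A^1 * (68*d + 52*d^3 + 6*d^5) = -6*A^11 - 82*A^7 - 284*A^3 - 284*A^-1 - 82*A^-5 - 6*A^-9
  A^-1 * (33 + 75*d^2 + 18*d^4) = 18*A^7 + 147*A^3 + 291*A^-1 + 147*A^-5 + 18*A^-9
  A^-3 * (51*d + 32*d^3 + d^5) = -A^7 - 37*A^3 - 157*A^-1 - 157*A^-5 - 37*A^-9 - A^-13
  A^-5 * (32*d^2 + 4*d^4) = 4*A^3 + 48*A^-1 + 88*A^-5 + 48*A^-9 + 4*A^-13
  A^-7 * (9*d^3) = -9*A^-1 - 27*A^-5 - 27*A^-9 - 9*A^-13
  A^-9 * (d^4) = A^-1 + 4*A^-5 + 6*A^-9 + 4*A^-13 + A^-17
Summing the groups: <K> = -A^19 + 2*A^15 - 3*A^11 + 5*A^7 - 6*A^3 + 5*A^-1 - 5*A^-5 + 3*A^-9 - 2*A^-13 + A^-17
Normalise by the writhe: (-A^3)^(-w) = (-A^3)^(-1) = -A^-3, so f(A) = -A^-3 * <K> = A^16 - 2*A^12 + 3*A^8 - 5*A^4 + 6 - 5*A^-4 + 5*A^-8 - 3*A^-12 + 2*A^-16 - A^-20.
Substitute A = t^(-1/4), i.e. A^e → t^(-e/4): V(t) = -t^5 + 2*t^4 - 3*t^3 + 5*t^2 - 5*t + 6 - 5*t^-1 + 3*t^-2 - 2*t^-3 + t^-4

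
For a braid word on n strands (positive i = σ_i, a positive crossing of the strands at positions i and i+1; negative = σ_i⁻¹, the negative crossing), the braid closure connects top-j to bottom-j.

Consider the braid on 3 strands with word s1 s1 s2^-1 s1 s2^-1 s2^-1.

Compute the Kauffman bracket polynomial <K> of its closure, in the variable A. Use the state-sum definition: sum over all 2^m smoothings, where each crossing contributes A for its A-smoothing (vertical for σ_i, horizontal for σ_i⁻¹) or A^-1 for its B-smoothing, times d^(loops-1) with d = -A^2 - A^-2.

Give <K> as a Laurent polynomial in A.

-A^12 + 2*A^8 - 2*A^4 + 3 - 2*A^-4 + 2*A^-8 - A^-12

Derivation:
Braid: s1 s1 s2^-1 s1 s2^-1 s2^-1 on 3 strands, 6 crossings.
Writhe w = (#positive) - (#negative) = 3 - 3 = 0.
Computing the Kauffman bracket via state sum. There are 2^6 = 64 states.
For each crossing: s=0 is the vertical smoothing, s=1 horizontal. Crossing k contributes A^(sign_k * (1 - 2*s_k)); loop factor d = -A^2 - A^-2.
Tabulate the states by total A-exponent and number of loops L (A-exp: L × count):
  A^6: L=4 ×1
  A^4: L=3 ×6
  A^2: L=2 ×14, L=4 ×1
  A^0: L=1 ×13, L=3 ×7
  A^-2: L=2 ×14, L=4 ×1
  A^-4: L=3 ×6
  A^-6: L=4 ×1
Each group contributes A^e * Σ count * d^(L-1):
Powers of d = -A^2 - A^-2: d^2 = A^4 + 2 + A^-4; d^3 = -A^6 - 3*A^2 - 3*A^-2 - A^-6.
  A^6 * (d^3) = -A^12 - 3*A^8 - 3*A^4 - 1
  A^4 * (6*d^2) = 6*A^8 + 12*A^4 + 6
  A^2 * (14*d + d^3) = -A^8 - 17*A^4 - 17 - A^-4
  A^0 * (13 + 7*d^2) = 7*A^4 + 27 + 7*A^-4
  A^-2 * (14*d + d^3) = -A^4 - 17 - 17*A^-4 - A^-8
  A^-4 * (6*d^2) = 6 + 12*A^-4 + 6*A^-8
  A^-6 * (d^3) = -1 - 3*A^-4 - 3*A^-8 - A^-12
Summing the groups: <K> = -A^12 + 2*A^8 - 2*A^4 + 3 - 2*A^-4 + 2*A^-8 - A^-12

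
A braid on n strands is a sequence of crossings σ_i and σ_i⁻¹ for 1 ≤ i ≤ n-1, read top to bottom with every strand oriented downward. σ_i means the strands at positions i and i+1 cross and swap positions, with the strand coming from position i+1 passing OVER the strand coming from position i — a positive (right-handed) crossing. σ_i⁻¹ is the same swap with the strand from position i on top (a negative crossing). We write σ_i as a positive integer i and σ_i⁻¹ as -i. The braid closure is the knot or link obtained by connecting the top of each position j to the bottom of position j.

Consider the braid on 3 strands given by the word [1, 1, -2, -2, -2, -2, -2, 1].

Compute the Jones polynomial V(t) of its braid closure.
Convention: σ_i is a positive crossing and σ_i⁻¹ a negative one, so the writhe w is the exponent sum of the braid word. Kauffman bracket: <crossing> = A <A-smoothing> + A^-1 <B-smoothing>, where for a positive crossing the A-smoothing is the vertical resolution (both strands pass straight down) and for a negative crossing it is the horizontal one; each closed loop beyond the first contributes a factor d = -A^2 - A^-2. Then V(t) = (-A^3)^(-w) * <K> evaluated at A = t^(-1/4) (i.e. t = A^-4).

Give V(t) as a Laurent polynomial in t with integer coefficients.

-t^2 + t - 1 + 3*t^-1 - 2*t^-2 + 3*t^-3 - 2*t^-4 + t^-5 - t^-6

Derivation:
Braid: s1 s1 s2^-1 s2^-1 s2^-1 s2^-1 s2^-1 s1 on 3 strands, 8 crossings.
Writhe w = (#positive) - (#negative) = 3 - 5 = -2.
Enumerate smoothing states for the bracket polynomial. There are 2^8 = 256 states.
Smooth each crossing (0=||, 1=⌣⌢); contribution A^(Σ sign_k(1-2s_k)) * d^(L-1).
Tabulate the states by total A-exponent and number of loops L (A-exp: L × count):
  A^8: L=6 ×1
  A^6: L=5 ×8
  A^4: L=4 ×25, L=6 ×3
  A^2: L=3 ×40, L=5 ×15, L=7 ×1
  A^0: L=2 ×35, L=4 ×30, L=6 ×5
  A^-2: L=1 ×15, L=3 ×31, L=5 ×10
  A^-4: L=2 ×18, L=4 ×10
  A^-6: L=3 ×8
  A^-8: L=4 ×1
Each group contributes A^e * Σ count * d^(L-1):
Powers of d = -A^2 - A^-2: d^2 = A^4 + 2 + A^-4; d^3 = -A^6 - 3*A^2 - 3*A^-2 - A^-6; d^4 = A^8 + 4*A^4 + 6 + 4*A^-4 + A^-8; d^5 = -A^10 - 5*A^6 - 10*A^2 - 10*A^-2 - 5*A^-6 - A^-10; d^6 = A^12 + 6*A^8 + 15*A^4 + 20 + 15*A^-4 + 6*A^-8 + A^-12.
  A^8 * (d^5) = -A^18 - 5*A^14 - 10*A^10 - 10*A^6 - 5*A^2 - A^-2
  A^6 * (8*d^4) = 8*A^14 + 32*A^10 + 48*A^6 + 32*A^2 + 8*A^-2
  A^4 * (25*d^3 + 3*d^5) = -3*A^14 - 40*A^10 - 105*A^6 - 105*A^2 - 40*A^-2 - 3*A^-6
  A^2 * (40*d^2 + 15*d^4 + d^6) = A^14 + 21*A^10 + 115*A^6 + 190*A^2 + 115*A^-2 + 21*A^-6 + A^-10
  A^0 * (35*d + 30*d^3 + 5*d^5) = -5*A^10 - 55*A^6 - 175*A^2 - 175*A^-2 - 55*A^-6 - 5*A^-10
  A^-2 * (15 + 31*d^2 + 10*d^4) = 10*A^6 + 71*A^2 + 137*A^-2 + 71*A^-6 + 10*A^-10
  A^-4 * (18*d + 10*d^3) = -10*A^2 - 48*A^-2 - 48*A^-6 - 10*A^-10
  A^-6 * (8*d^2) = 8*A^-2 + 16*A^-6 + 8*A^-10
  A^-8 * (d^3) = -A^-2 - 3*A^-6 - 3*A^-10 - A^-14
Summing the groups: <K> = -A^18 + A^14 - 2*A^10 + 3*A^6 - 2*A^2 + 3*A^-2 - A^-6 + A^-10 - A^-14
Normalise by the writhe: (-A^3)^(-w) = (-A^3)^(2) = A^6, so f(A) = A^6 * <K> = -A^24 + A^20 - 2*A^16 + 3*A^12 - 2*A^8 + 3*A^4 - 1 + A^-4 - A^-8.
Substitute A = t^(-1/4), i.e. A^e → t^(-e/4): V(t) = -t^2 + t - 1 + 3*t^-1 - 2*t^-2 + 3*t^-3 - 2*t^-4 + t^-5 - t^-6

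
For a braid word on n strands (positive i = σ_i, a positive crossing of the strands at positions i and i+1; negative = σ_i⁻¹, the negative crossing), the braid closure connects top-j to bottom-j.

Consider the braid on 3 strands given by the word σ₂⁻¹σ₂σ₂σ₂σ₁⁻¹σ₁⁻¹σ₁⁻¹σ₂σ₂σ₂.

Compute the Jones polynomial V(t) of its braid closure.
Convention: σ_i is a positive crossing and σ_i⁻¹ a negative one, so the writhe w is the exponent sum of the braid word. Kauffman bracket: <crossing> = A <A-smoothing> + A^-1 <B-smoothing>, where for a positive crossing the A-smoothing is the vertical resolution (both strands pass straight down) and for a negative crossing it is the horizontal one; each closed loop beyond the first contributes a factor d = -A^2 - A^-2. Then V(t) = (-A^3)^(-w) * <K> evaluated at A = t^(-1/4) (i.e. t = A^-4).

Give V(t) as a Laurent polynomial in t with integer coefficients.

The presented braid s2^-1 s2 s2 s2 s1^-1 s1^-1 s1^-1 s2 s2 s2 on 3 strands reduces by inverse Markov moves (closure unchanged at each step):
  Deconjugate: the word is γ·β·γ⁻¹ with γ = s2^-1 (prefix) and γ⁻¹ = s2 (suffix); strip both.
Reduced to β = s2 s2 s2 s1^-1 s1^-1 s1^-1 s2 s2 on 3 strands, 8 crossings.
Compute on β:
Braid: s2 s2 s2 s1^-1 s1^-1 s1^-1 s2 s2 on 3 strands, 8 crossings.
Writhe w = (#positive) - (#negative) = 5 - 3 = 2.
State-sum expansion of <K>. There are 2^8 = 256 states.
Each crossing splits two ways (0=vertical, 1=horizontal). The state's weight is A^(#A-smoothings - #B-smoothings) * d^(loops - 1).
Tabulate the states by total A-exponent and number of loops L (A-exp: L × count):
  A^8: L=4 ×1
  A^6: L=3 ×8
  A^4: L=2 ×18, L=4 ×10
  A^2: L=1 ×15, L=3 ×31, L=5 ×10
  A^0: L=2 ×35, L=4 ×30, L=6 ×5
  A^-2: L=3 ×40, L=5 ×15, L=7 ×1
  A^-4: L=4 ×25, L=6 ×3
  A^-6: L=5 ×8
  A^-8: L=6 ×1
Each group contributes A^e * Σ count * d^(L-1):
Powers of d = -A^2 - A^-2: d^2 = A^4 + 2 + A^-4; d^3 = -A^6 - 3*A^2 - 3*A^-2 - A^-6; d^4 = A^8 + 4*A^4 + 6 + 4*A^-4 + A^-8; d^5 = -A^10 - 5*A^6 - 10*A^2 - 10*A^-2 - 5*A^-6 - A^-10; d^6 = A^12 + 6*A^8 + 15*A^4 + 20 + 15*A^-4 + 6*A^-8 + A^-12.
  A^8 * (d^3) = -A^14 - 3*A^10 - 3*A^6 - A^2
  A^6 * (8*d^2) = 8*A^10 + 16*A^6 + 8*A^2
  A^4 * (18*d + 10*d^3) = -10*A^10 - 48*A^6 - 48*A^2 - 10*A^-2
  A^2 * (15 + 31*d^2 + 10*d^4) = 10*A^10 + 71*A^6 + 137*A^2 + 71*A^-2 + 10*A^-6
  A^0 * (35*d + 30*d^3 + 5*d^5) = -5*A^10 - 55*A^6 - 175*A^2 - 175*A^-2 - 55*A^-6 - 5*A^-10
  A^-2 * (40*d^2 + 15*d^4 + d^6) = A^10 + 21*A^6 + 115*A^2 + 190*A^-2 + 115*A^-6 + 21*A^-10 + A^-14
  A^-4 * (25*d^3 + 3*d^5) = -3*A^6 - 40*A^2 - 105*A^-2 - 105*A^-6 - 40*A^-10 - 3*A^-14
  A^-6 * (8*d^4) = 8*A^2 + 32*A^-2 + 48*A^-6 + 32*A^-10 + 8*A^-14
  A^-8 * (d^5) = -A^2 - 5*A^-2 - 10*A^-6 - 10*A^-10 - 5*A^-14 - A^-18
Summing the groups: <K> = -A^14 + A^10 - A^6 + 3*A^2 - 2*A^-2 + 3*A^-6 - 2*A^-10 + A^-14 - A^-18
Normalise by the writhe: (-A^3)^(-w) = (-A^3)^(-2) = A^-6, so f(A) = A^-6 * <K> = -A^8 + A^4 - 1 + 3*A^-4 - 2*A^-8 + 3*A^-12 - 2*A^-16 + A^-20 - A^-24.
Substitute A = t^(-1/4), i.e. A^e → t^(-e/4): V(t) = -t^6 + t^5 - 2*t^4 + 3*t^3 - 2*t^2 + 3*t - 1 + t^-1 - t^-2

Answer: -t^6 + t^5 - 2*t^4 + 3*t^3 - 2*t^2 + 3*t - 1 + t^-1 - t^-2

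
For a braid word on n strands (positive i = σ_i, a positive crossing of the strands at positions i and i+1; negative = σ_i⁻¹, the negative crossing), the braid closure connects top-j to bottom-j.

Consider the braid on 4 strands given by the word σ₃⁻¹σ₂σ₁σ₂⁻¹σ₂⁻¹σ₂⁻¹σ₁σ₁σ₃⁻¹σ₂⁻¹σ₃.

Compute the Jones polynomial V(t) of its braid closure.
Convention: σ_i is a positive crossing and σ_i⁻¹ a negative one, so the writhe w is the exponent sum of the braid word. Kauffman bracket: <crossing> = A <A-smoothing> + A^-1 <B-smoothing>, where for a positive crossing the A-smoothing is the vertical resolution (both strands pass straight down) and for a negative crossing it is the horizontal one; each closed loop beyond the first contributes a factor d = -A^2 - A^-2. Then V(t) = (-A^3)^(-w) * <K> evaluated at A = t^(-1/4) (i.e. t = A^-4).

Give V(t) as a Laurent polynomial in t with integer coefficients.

-t^3 + t^2 - t + 3 - t^-1 + t^-2 - t^-3

Derivation:
The presented braid s3^-1 s2 s1 s2^-1 s2^-1 s2^-1 s1 s1 s3^-1 s2^-1 s3 on 4 strands reduces by inverse Markov moves (closure unchanged at each step):
  Deconjugate: the word is γ·β·γ⁻¹ with γ = s3^-1 s2 (prefix) and γ⁻¹ = s2^-1 s3 (suffix); strip both.
  Destabilize: the word has the form β·s3^-1 where s3^-1 occurs only as the final letter (β ∈ B_3); drop it and the last strand → 3 strands.
Reduced to β = s1 s2^-1 s2^-1 s2^-1 s1 s1 on 3 strands, 6 crossings.
Compute on β:
Braid: s1 s2^-1 s2^-1 s2^-1 s1 s1 on 3 strands, 6 crossings.
Writhe w = (#positive) - (#negative) = 3 - 3 = 0.
Computing the Kauffman bracket via state sum. There are 2^6 = 64 states.
For each crossing: s=0 is the vertical smoothing, s=1 horizontal. Crossing k contributes A^(sign_k * (1 - 2*s_k)); loop factor d = -A^2 - A^-2.
Tabulate the states by total A-exponent and number of loops L (A-exp: L × count):
  A^6: L=4 ×1
  A^4: L=3 ×6
  A^2: L=2 ×12, L=4 ×3
  A^0: L=1 ×9, L=3 ×10, L=5 ×1
  A^-2: L=2 ×12, L=4 ×3
  A^-4: L=3 ×6
  A^-6: L=4 ×1
Each group contributes A^e * Σ count * d^(L-1):
Powers of d = -A^2 - A^-2: d^2 = A^4 + 2 + A^-4; d^3 = -A^6 - 3*A^2 - 3*A^-2 - A^-6; d^4 = A^8 + 4*A^4 + 6 + 4*A^-4 + A^-8.
  A^6 * (d^3) = -A^12 - 3*A^8 - 3*A^4 - 1
  A^4 * (6*d^2) = 6*A^8 + 12*A^4 + 6
  A^2 * (12*d + 3*d^3) = -3*A^8 - 21*A^4 - 21 - 3*A^-4
  A^0 * (9 + 10*d^2 + d^4) = A^8 + 14*A^4 + 35 + 14*A^-4 + A^-8
  A^-2 * (12*d + 3*d^3) = -3*A^4 - 21 - 21*A^-4 - 3*A^-8
  A^-4 * (6*d^2) = 6 + 12*A^-4 + 6*A^-8
  A^-6 * (d^3) = -1 - 3*A^-4 - 3*A^-8 - A^-12
Summing the groups: <K> = -A^12 + A^8 - A^4 + 3 - A^-4 + A^-8 - A^-12
Normalise by the writhe: (-A^3)^(-w) = (-A^3)^(0) = 1, so f(A) = 1 * <K> = -A^12 + A^8 - A^4 + 3 - A^-4 + A^-8 - A^-12.
Substitute A = t^(-1/4), i.e. A^e → t^(-e/4): V(t) = -t^3 + t^2 - t + 3 - t^-1 + t^-2 - t^-3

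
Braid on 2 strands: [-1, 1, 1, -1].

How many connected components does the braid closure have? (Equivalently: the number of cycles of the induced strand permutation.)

Track the strand permutation on 2 strands, starting from identity.
  step 1: s1^-1 swaps positions 1,2 -> [2 1]
  step 2: s1 swaps positions 1,2 -> [1 2]
  step 3: s1 swaps positions 1,2 -> [2 1]
  step 4: s1^-1 swaps positions 1,2 -> [1 2]
Final permutation (position -> original strand): [1 2]
Closure components = cycle count of this permutation = 2.

Answer: 2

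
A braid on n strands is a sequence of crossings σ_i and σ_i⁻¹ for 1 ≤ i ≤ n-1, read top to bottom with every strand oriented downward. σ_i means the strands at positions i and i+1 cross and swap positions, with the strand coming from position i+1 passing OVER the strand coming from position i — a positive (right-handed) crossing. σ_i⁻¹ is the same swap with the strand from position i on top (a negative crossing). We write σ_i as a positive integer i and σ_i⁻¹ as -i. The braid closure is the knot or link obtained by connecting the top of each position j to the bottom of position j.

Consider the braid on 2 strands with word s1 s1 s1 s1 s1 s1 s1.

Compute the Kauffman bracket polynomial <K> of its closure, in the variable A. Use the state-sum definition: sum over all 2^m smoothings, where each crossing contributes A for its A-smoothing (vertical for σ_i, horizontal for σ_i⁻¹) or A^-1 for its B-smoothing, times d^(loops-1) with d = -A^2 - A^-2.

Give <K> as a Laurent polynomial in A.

-A^9 - A + A^-3 - A^-7 + A^-11 - A^-15 + A^-19

Derivation:
Braid: s1 s1 s1 s1 s1 s1 s1 on 2 strands, 7 crossings.
Writhe w = (#positive) - (#negative) = 7 - 0 = 7.
Enumerate smoothing states for the bracket polynomial. There are 2^7 = 128 states.
For each crossing: s=0 is the vertical smoothing, s=1 horizontal. Crossing k contributes A^(sign_k * (1 - 2*s_k)); loop factor d = -A^2 - A^-2.
Tabulate the states by total A-exponent and number of loops L (A-exp: L × count):
  A^7: L=2 ×1
  A^5: L=1 ×7
  A^3: L=2 ×21
  A^1: L=3 ×35
  A^-1: L=4 ×35
  A^-3: L=5 ×21
  A^-5: L=6 ×7
  A^-7: L=7 ×1
Each group contributes A^e * Σ count * d^(L-1):
Powers of d = -A^2 - A^-2: d^2 = A^4 + 2 + A^-4; d^3 = -A^6 - 3*A^2 - 3*A^-2 - A^-6; d^4 = A^8 + 4*A^4 + 6 + 4*A^-4 + A^-8; d^5 = -A^10 - 5*A^6 - 10*A^2 - 10*A^-2 - 5*A^-6 - A^-10; d^6 = A^12 + 6*A^8 + 15*A^4 + 20 + 15*A^-4 + 6*A^-8 + A^-12.
  A^7 * (d) = -A^9 - A^5
  A^5 * (7) = 7*A^5
  A^3 * (21*d) = -21*A^5 - 21*A
  A^1 * (35*d^2) = 35*A^5 + 70*A + 35*A^-3
  A^-1 * (35*d^3) = -35*A^5 - 105*A - 105*A^-3 - 35*A^-7
  A^-3 * (21*d^4) = 21*A^5 + 84*A + 126*A^-3 + 84*A^-7 + 21*A^-11
  A^-5 * (7*d^5) = -7*A^5 - 35*A - 70*A^-3 - 70*A^-7 - 35*A^-11 - 7*A^-15
  A^-7 * (d^6) = A^5 + 6*A + 15*A^-3 + 20*A^-7 + 15*A^-11 + 6*A^-15 + A^-19
Summing the groups: <K> = -A^9 - A + A^-3 - A^-7 + A^-11 - A^-15 + A^-19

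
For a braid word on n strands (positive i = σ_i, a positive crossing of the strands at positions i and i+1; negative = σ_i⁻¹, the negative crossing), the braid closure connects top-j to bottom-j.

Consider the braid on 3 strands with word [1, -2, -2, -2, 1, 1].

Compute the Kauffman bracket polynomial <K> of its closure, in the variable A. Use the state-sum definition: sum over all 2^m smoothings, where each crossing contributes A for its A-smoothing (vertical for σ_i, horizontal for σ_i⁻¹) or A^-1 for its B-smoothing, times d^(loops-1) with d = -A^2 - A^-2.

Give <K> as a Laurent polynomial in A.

Braid: s1 s2^-1 s2^-1 s2^-1 s1 s1 on 3 strands, 6 crossings.
Writhe w = (#positive) - (#negative) = 3 - 3 = 0.
Computing the Kauffman bracket via state sum. There are 2^6 = 64 states.
Smooth each crossing (0=||, 1=⌣⌢); contribution A^(Σ sign_k(1-2s_k)) * d^(L-1).
Tabulate the states by total A-exponent and number of loops L (A-exp: L × count):
  A^6: L=4 ×1
  A^4: L=3 ×6
  A^2: L=2 ×12, L=4 ×3
  A^0: L=1 ×9, L=3 ×10, L=5 ×1
  A^-2: L=2 ×12, L=4 ×3
  A^-4: L=3 ×6
  A^-6: L=4 ×1
Each group contributes A^e * Σ count * d^(L-1):
Powers of d = -A^2 - A^-2: d^2 = A^4 + 2 + A^-4; d^3 = -A^6 - 3*A^2 - 3*A^-2 - A^-6; d^4 = A^8 + 4*A^4 + 6 + 4*A^-4 + A^-8.
  A^6 * (d^3) = -A^12 - 3*A^8 - 3*A^4 - 1
  A^4 * (6*d^2) = 6*A^8 + 12*A^4 + 6
  A^2 * (12*d + 3*d^3) = -3*A^8 - 21*A^4 - 21 - 3*A^-4
  A^0 * (9 + 10*d^2 + d^4) = A^8 + 14*A^4 + 35 + 14*A^-4 + A^-8
  A^-2 * (12*d + 3*d^3) = -3*A^4 - 21 - 21*A^-4 - 3*A^-8
  A^-4 * (6*d^2) = 6 + 12*A^-4 + 6*A^-8
  A^-6 * (d^3) = -1 - 3*A^-4 - 3*A^-8 - A^-12
Summing the groups: <K> = -A^12 + A^8 - A^4 + 3 - A^-4 + A^-8 - A^-12

Answer: -A^12 + A^8 - A^4 + 3 - A^-4 + A^-8 - A^-12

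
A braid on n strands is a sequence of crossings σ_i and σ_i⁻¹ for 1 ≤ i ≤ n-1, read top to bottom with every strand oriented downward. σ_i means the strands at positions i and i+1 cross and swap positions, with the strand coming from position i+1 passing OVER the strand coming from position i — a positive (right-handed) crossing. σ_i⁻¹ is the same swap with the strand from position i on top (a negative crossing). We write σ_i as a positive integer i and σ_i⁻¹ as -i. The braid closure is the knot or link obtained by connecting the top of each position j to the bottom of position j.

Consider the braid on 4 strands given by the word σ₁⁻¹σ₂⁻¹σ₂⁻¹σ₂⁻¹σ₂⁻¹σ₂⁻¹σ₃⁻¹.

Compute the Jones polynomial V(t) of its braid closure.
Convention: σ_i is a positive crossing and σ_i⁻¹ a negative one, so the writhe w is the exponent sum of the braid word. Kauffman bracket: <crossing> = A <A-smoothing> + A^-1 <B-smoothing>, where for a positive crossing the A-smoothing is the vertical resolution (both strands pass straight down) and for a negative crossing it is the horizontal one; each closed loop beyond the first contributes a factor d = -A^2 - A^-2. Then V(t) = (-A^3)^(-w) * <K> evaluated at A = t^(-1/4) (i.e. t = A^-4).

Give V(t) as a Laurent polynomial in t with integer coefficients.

Braid: s1^-1 s2^-1 s2^-1 s2^-1 s2^-1 s2^-1 s3^-1 on 4 strands, 7 crossings.
Writhe w = (#positive) - (#negative) = 0 - 7 = -7.
Enumerate smoothing states for the bracket polynomial. There are 2^7 = 128 states.
For each crossing: s=0 is the vertical smoothing, s=1 horizontal. Crossing k contributes A^(sign_k * (1 - 2*s_k)); loop factor d = -A^2 - A^-2.
Tabulate the states by total A-exponent and number of loops L (A-exp: L × count):
  A^7: L=5 ×1
  A^5: L=4 ×5, L=6 ×2
  A^3: L=3 ×10, L=5 ×10, L=7 ×1
  A^1: L=2 ×10, L=4 ×20, L=6 ×5
  A^-1: L=1 ×5, L=3 ×20, L=5 ×10
  A^-3: L=2 ×11, L=4 ×10
  A^-5: L=3 ×7
  A^-7: L=4 ×1
Each group contributes A^e * Σ count * d^(L-1):
Powers of d = -A^2 - A^-2: d^2 = A^4 + 2 + A^-4; d^3 = -A^6 - 3*A^2 - 3*A^-2 - A^-6; d^4 = A^8 + 4*A^4 + 6 + 4*A^-4 + A^-8; d^5 = -A^10 - 5*A^6 - 10*A^2 - 10*A^-2 - 5*A^-6 - A^-10; d^6 = A^12 + 6*A^8 + 15*A^4 + 20 + 15*A^-4 + 6*A^-8 + A^-12.
  A^7 * (d^4) = A^15 + 4*A^11 + 6*A^7 + 4*A^3 + A^-1
  A^5 * (5*d^3 + 2*d^5) = -2*A^15 - 15*A^11 - 35*A^7 - 35*A^3 - 15*A^-1 - 2*A^-5
  A^3 * (10*d^2 + 10*d^4 + d^6) = A^15 + 16*A^11 + 65*A^7 + 100*A^3 + 65*A^-1 + 16*A^-5 + A^-9
  A^1 * (10*d + 20*d^3 + 5*d^5) = -5*A^11 - 45*A^7 - 120*A^3 - 120*A^-1 - 45*A^-5 - 5*A^-9
  A^-1 * (5 + 20*d^2 + 10*d^4) = 10*A^7 + 60*A^3 + 105*A^-1 + 60*A^-5 + 10*A^-9
  A^-3 * (11*d + 10*d^3) = -10*A^3 - 41*A^-1 - 41*A^-5 - 10*A^-9
  A^-5 * (7*d^2) = 7*A^-1 + 14*A^-5 + 7*A^-9
  A^-7 * (d^3) = -A^-1 - 3*A^-5 - 3*A^-9 - A^-13
Summing the groups: <K> = A^7 - A^3 + A^-1 - A^-5 - A^-13
Normalise by the writhe: (-A^3)^(-w) = (-A^3)^(7) = -A^21, so f(A) = -A^21 * <K> = -A^28 + A^24 - A^20 + A^16 + A^8.
Substitute A = t^(-1/4), i.e. A^e → t^(-e/4): V(t) = t^-2 + t^-4 - t^-5 + t^-6 - t^-7

Answer: t^-2 + t^-4 - t^-5 + t^-6 - t^-7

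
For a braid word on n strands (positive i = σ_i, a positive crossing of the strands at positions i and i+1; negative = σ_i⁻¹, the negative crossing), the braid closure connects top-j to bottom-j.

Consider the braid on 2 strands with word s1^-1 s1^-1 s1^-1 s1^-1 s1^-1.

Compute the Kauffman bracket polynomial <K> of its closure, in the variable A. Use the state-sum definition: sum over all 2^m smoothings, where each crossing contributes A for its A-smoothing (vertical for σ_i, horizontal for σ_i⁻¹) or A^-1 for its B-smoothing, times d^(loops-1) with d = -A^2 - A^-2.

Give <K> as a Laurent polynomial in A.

Braid: s1^-1 s1^-1 s1^-1 s1^-1 s1^-1 on 2 strands, 5 crossings.
Writhe w = (#positive) - (#negative) = 0 - 5 = -5.
Computing the Kauffman bracket via state sum. There are 2^5 = 32 states.
For each crossing: s=0 is the vertical smoothing, s=1 horizontal. Crossing k contributes A^(sign_k * (1 - 2*s_k)); loop factor d = -A^2 - A^-2.
  state 00000: A-exp=-5, loops=2, term = A^-5 * d^1
  state 00001: A-exp=-3, loops=1, term = A^-3 * d^0
  state 00010: A-exp=-3, loops=1, term = A^-3 * d^0
  state 00011: A-exp=-1, loops=2, term = A^-1 * d^1
  state 00100: A-exp=-3, loops=1, term = A^-3 * d^0
  state 00101: A-exp=-1, loops=2, term = A^-1 * d^1
  state 00110: A-exp=-1, loops=2, term = A^-1 * d^1
  state 00111: A-exp=+1, loops=3, term = A^1 * d^2
  state 01000: A-exp=-3, loops=1, term = A^-3 * d^0
  state 01001: A-exp=-1, loops=2, term = A^-1 * d^1
  state 01010: A-exp=-1, loops=2, term = A^-1 * d^1
  state 01011: A-exp=+1, loops=3, term = A^1 * d^2
  state 01100: A-exp=-1, loops=2, term = A^-1 * d^1
  state 01101: A-exp=+1, loops=3, term = A^1 * d^2
  state 01110: A-exp=+1, loops=3, term = A^1 * d^2
  state 01111: A-exp=+3, loops=4, term = A^3 * d^3
  state 10000: A-exp=-3, loops=1, term = A^-3 * d^0
  state 10001: A-exp=-1, loops=2, term = A^-1 * d^1
  state 10010: A-exp=-1, loops=2, term = A^-1 * d^1
  state 10011: A-exp=+1, loops=3, term = A^1 * d^2
  state 10100: A-exp=-1, loops=2, term = A^-1 * d^1
  state 10101: A-exp=+1, loops=3, term = A^1 * d^2
  state 10110: A-exp=+1, loops=3, term = A^1 * d^2
  state 10111: A-exp=+3, loops=4, term = A^3 * d^3
  state 11000: A-exp=-1, loops=2, term = A^-1 * d^1
  state 11001: A-exp=+1, loops=3, term = A^1 * d^2
  state 11010: A-exp=+1, loops=3, term = A^1 * d^2
  state 11011: A-exp=+3, loops=4, term = A^3 * d^3
  state 11100: A-exp=+1, loops=3, term = A^1 * d^2
  state 11101: A-exp=+3, loops=4, term = A^3 * d^3
  state 11110: A-exp=+3, loops=4, term = A^3 * d^3
  state 11111: A-exp=+5, loops=5, term = A^5 * d^4
Collect the terms by A-exponent (count of states per loop number):
Powers of d = -A^2 - A^-2: d^2 = A^4 + 2 + A^-4; d^3 = -A^6 - 3*A^2 - 3*A^-2 - A^-6; d^4 = A^8 + 4*A^4 + 6 + 4*A^-4 + A^-8.
  A^5 * (d^4) = A^13 + 4*A^9 + 6*A^5 + 4*A + A^-3
  A^3 * (5*d^3) = -5*A^9 - 15*A^5 - 15*A - 5*A^-3
  A^1 * (10*d^2) = 10*A^5 + 20*A + 10*A^-3
  A^-1 * (10*d) = -10*A - 10*A^-3
  A^-3 * (5) = 5*A^-3
  A^-5 * (d) = -A^-3 - A^-7
Summing the groups: <K> = A^13 - A^9 + A^5 - A - A^-7

Answer: A^13 - A^9 + A^5 - A - A^-7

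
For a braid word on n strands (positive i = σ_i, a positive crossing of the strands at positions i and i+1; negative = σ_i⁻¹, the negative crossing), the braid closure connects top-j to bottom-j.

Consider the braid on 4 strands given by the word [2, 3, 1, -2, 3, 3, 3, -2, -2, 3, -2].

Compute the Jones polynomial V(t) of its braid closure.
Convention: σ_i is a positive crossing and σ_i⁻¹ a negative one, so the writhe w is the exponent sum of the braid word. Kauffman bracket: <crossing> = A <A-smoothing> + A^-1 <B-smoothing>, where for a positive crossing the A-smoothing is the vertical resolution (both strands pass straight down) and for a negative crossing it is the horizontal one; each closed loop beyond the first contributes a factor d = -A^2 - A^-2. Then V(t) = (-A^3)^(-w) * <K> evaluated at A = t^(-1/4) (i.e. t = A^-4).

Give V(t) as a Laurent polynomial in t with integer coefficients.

The presented braid s2 s3 s1 s2^-1 s3 s3 s3 s2^-1 s2^-1 s3 s2^-1 on 4 strands reduces by inverse Markov moves (closure unchanged at each step):
  Deconjugate: the word is γ·β·γ⁻¹ with γ = s2 (prefix) and γ⁻¹ = s2^-1 (suffix); strip both.
Reduced to β = s3 s1 s2^-1 s3 s3 s3 s2^-1 s2^-1 s3 on 4 strands, 9 crossings.
Compute on β:
Braid: s3 s1 s2^-1 s3 s3 s3 s2^-1 s2^-1 s3 on 4 strands, 9 crossings.
Writhe w = (#positive) - (#negative) = 6 - 3 = 3.
State-sum expansion of <K>. There are 2^9 = 512 states.
Smooth each crossing (0=||, 1=⌣⌢); contribution A^(Σ sign_k(1-2s_k)) * d^(L-1).
Tabulate the states by total A-exponent and number of loops L (A-exp: L × count):
  A^9: L=5 ×1
  A^7: L=4 ×9
  A^5: L=3 ×32, L=5 ×4
  A^3: L=2 ×51, L=4 ×32, L=6 ×1
  A^1: L=1 ×27, L=3 ×81, L=5 ×18
  A^-1: L=2 ×53, L=4 ×67, L=6 ×6
  A^-3: L=3 ×50, L=5 ×33, L=7 ×1
  A^-5: L=4 ×27, L=6 ×9
  A^-7: L=5 ×8, L=7 ×1
  A^-9: L=6 ×1
Each group contributes A^e * Σ count * d^(L-1):
Powers of d = -A^2 - A^-2: d^2 = A^4 + 2 + A^-4; d^3 = -A^6 - 3*A^2 - 3*A^-2 - A^-6; d^4 = A^8 + 4*A^4 + 6 + 4*A^-4 + A^-8; d^5 = -A^10 - 5*A^6 - 10*A^2 - 10*A^-2 - 5*A^-6 - A^-10; d^6 = A^12 + 6*A^8 + 15*A^4 + 20 + 15*A^-4 + 6*A^-8 + A^-12.
  A^9 * (d^4) = A^17 + 4*A^13 + 6*A^9 + 4*A^5 + A
  A^7 * (9*d^3) = -9*A^13 - 27*A^9 - 27*A^5 - 9*A
  A^5 * (32*d^2 + 4*d^4) = 4*A^13 + 48*A^9 + 88*A^5 + 48*A + 4*A^-3
  A^3 * (51*d + 32*d^3 + d^5) = -A^13 - 37*A^9 - 157*A^5 - 157*A - 37*A^-3 - A^-7
  A^1 * (27 + 81*d^2 + 18*d^4) = 18*A^9 + 153*A^5 + 297*A + 153*A^-3 + 18*A^-7
  A^-1 * (53*d + 67*d^3 + 6*d^5) = -6*A^9 - 97*A^5 - 314*A - 314*A^-3 - 97*A^-7 - 6*A^-11
  A^-3 * (50*d^2 + 33*d^4 + d^6) = A^9 + 39*A^5 + 197*A + 318*A^-3 + 197*A^-7 + 39*A^-11 + A^-15
  A^-5 * (27*d^3 + 9*d^5) = -9*A^5 - 72*A - 171*A^-3 - 171*A^-7 - 72*A^-11 - 9*A^-15
  A^-7 * (8*d^4 + d^6) = A^5 + 14*A + 47*A^-3 + 68*A^-7 + 47*A^-11 + 14*A^-15 + A^-19
  A^-9 * (d^5) = -A - 5*A^-3 - 10*A^-7 - 10*A^-11 - 5*A^-15 - A^-19
Summing the groups: <K> = A^17 - 2*A^13 + 3*A^9 - 5*A^5 + 4*A - 5*A^-3 + 4*A^-7 - 2*A^-11 + A^-15
Normalise by the writhe: (-A^3)^(-w) = (-A^3)^(-3) = -A^-9, so f(A) = -A^-9 * <K> = -A^8 + 2*A^4 - 3 + 5*A^-4 - 4*A^-8 + 5*A^-12 - 4*A^-16 + 2*A^-20 - A^-24.
Substitute A = t^(-1/4), i.e. A^e → t^(-e/4): V(t) = -t^6 + 2*t^5 - 4*t^4 + 5*t^3 - 4*t^2 + 5*t - 3 + 2*t^-1 - t^-2

Answer: -t^6 + 2*t^5 - 4*t^4 + 5*t^3 - 4*t^2 + 5*t - 3 + 2*t^-1 - t^-2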